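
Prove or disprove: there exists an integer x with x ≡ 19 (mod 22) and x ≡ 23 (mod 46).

x = 437

The moduli are not coprime: gcd(22, 46) = 2. Compatibility requires 2 ∣ (23 − 19) = 4, which holds, so solutions exist.
Write x = 19 + 22t. Then 22t ≡ 23 − 19 ≡ 4 (mod 46); dividing through by 2 gives 11t ≡ 2 (mod 23).
Since 11·21 = 231 = 10·23 + 1, the inverse of 11 mod 23 is 21.
Multiplying by 21: t ≡ 21·2 = 42 ≡ 19 (mod 23).
Then x = 19 + 22·19 = 437.
Check: 437 mod 22 = 19, 437 mod 46 = 23. ✓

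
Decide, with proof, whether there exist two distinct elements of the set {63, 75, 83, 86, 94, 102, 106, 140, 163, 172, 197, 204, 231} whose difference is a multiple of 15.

Reduce each element modulo 15: 63↦3, 75↦0, 83↦8, 86↦11, 94↦4, 102↦12, 106↦1, 140↦5, 163↦13, 172↦7, 197↦2, 204↦9, 231↦6.
All 13 residues are distinct, so no two elements differ by a multiple of 15.

No such pair exists.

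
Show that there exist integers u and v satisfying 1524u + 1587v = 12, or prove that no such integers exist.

u = 25, v = -24

Since gcd(1524, 1587) = 3 and 12 = 3·4, Bézout's identity guarantees a solution.
Dividing through by 3 reduces the equation to 508u + 529v = 4.
Dividing repeatedly: 529 = 1·508 + 21, 508 = 24·21 + 4, 21 = 5·4 + 1, 4 = 4·1 + 0.
Working back up the chain: 1 = 21 − 5·4 = 21 − 5·(508 − 24·21) = −5·508 + 121·21 = −5·508 + 121·(529 − 1·508) = 121·529 − 126·508. So 508·(-126) + 529·121 = 1.
Times 4: 508·(-504) + 529·484 = 4, so (-504, 484) solves it.
Shifting by a multiple of (529, −508) keeps it a solution: u = -504 + 1·529 = 25, v = 484 − 1·508 = -24.
Check: 1524·25 + 1587·(-24) = 38100 − 38088 = 12. ✓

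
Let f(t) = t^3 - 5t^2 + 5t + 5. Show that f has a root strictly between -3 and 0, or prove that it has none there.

Yes, f has a root in the interval.

f(-3) = -82 and f(0) = 5, which have opposite signs.
Since f is a polynomial it is continuous on [-3, 0].
By the Intermediate Value Theorem, f takes the value 0 somewhere in the open interval.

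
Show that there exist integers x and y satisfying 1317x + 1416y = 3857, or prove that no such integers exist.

Both 1317 and 1416 are divisible by gcd(1317, 1416) = 3, hence so is any combination 1317x + 1416y.
But 3857 is not a multiple of 3 (it leaves remainder 2).
Hence no integers x, y satisfy the equation.

No such integers exist.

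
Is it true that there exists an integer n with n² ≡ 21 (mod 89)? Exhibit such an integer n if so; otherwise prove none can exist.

n = 56

n = 56 works: 56² = 3136, and 3136 − 21 = 3115 = 35·89.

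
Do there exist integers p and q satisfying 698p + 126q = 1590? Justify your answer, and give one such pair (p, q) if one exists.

gcd(698, 126) = 2, and 2 divides 1590, so integer solutions exist.
Dividing through by 2 reduces the equation to 349p + 63q = 795.
Run the Euclidean algorithm on 349 and 63: 349 = 5·63 + 34, 63 = 1·34 + 29, 34 = 1·29 + 5, 29 = 5·5 + 4, 5 = 1·4 + 1, 4 = 4·1 + 0.
Unwinding: 1 = 5 − 1·4 = 5 − (29 − 5·5) = −29 + 6·5 = −29 + 6·(34 − 1·29) = 6·34 − 7·29 = 6·34 − 7·(63 − 1·34) = −7·63 + 13·34 = −7·63 + 13·(349 − 5·63) = 13·349 − 72·63, i.e. 349·13 + 63·(-72) = 1.
Times 795: 349·10335 + 63·(-57240) = 795, so (10335, -57240) solves it.
Subtracting 164·63 from p and adding 164·349 to q gives the tidier solution (3, -4).
Check: 698·3 + 126·(-4) = 2094 − 504 = 1590. ✓

p = 3, q = -4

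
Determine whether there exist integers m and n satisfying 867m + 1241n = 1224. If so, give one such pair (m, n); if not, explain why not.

gcd(867, 1241) = 17, and 17 divides 1224, so integer solutions exist.
Dividing through by 17 reduces the equation to 51m + 73n = 72.
Dividing repeatedly: 73 = 1·51 + 22, 51 = 2·22 + 7, 22 = 3·7 + 1, 7 = 7·1 + 0.
Back-substituting, 1 = 22 − 3·7 = 22 − 3·(51 − 2·22) = −3·51 + 7·22 = −3·51 + 7·(73 − 1·51) = 7·73 − 10·51; that is, 51·(-10) + 73·7 = 1.
Times 72: 51·(-720) + 73·504 = 72, so (-720, 504) solves it.
Shifting by a multiple of (73, −51) keeps it a solution: m = -720 + 10·73 = 10, n = 504 − 10·51 = -6.
Indeed 867·10 + 1241·(-6) = 8670 − 7446 = 1224.

m = 10, n = -6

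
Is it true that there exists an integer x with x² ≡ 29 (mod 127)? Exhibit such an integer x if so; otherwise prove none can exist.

127 is prime, so by Euler's criterion 29 is a square mod 127 iff 29^((127−1)/2) = 29^63 ≡ 1 (mod 127).
Repeated squaring mod 127: 29^2 = 841 ≡ 79; 29^4 ≡ 79² = 6241 ≡ 18; 29^8 ≡ 18² = 324 ≡ 70; 29^16 ≡ 70² = 4900 ≡ 74; 29^32 ≡ 74² = 5476 ≡ 15.
Since 63 = 32 + 16 + 8 + 4 + 2 + 1, 29^63 ≡ 15 · 74 · 70 · 18 · 79 · 29; multiplying out mod 127: 15·74 = 1110 ≡ 94, then 94·70 = 6580 ≡ 103, then 103·18 = 1854 ≡ 76, then 76·79 = 6004 ≡ 35, then 35·29 = 1015 ≡ 126. Thus 29^63 ≡ 126 ≡ −1 (mod 127).
By Euler's criterion 29 is a quadratic non-residue mod 127: no x satisfies x² ≡ 29 (mod 127).

No, no such integer exists.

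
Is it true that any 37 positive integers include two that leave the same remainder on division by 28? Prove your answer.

True.

Each integer lies in one of the 28 residue classes modulo 28.
With 37 integers and only 28 classes, the pigeonhole principle forces two of them, say a and b, into the same class.
That is, a and b leave the same remainder on division by 28, as claimed.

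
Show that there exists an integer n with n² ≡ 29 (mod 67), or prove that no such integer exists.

n = 37 works: 37² = 1369, and 1369 − 29 = 1340 = 20·67.

n = 37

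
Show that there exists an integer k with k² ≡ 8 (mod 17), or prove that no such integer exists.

k = 5

Take k = 5. Then 5² = 25 = 1·17 + 8, so 5² ≡ 8 (mod 17).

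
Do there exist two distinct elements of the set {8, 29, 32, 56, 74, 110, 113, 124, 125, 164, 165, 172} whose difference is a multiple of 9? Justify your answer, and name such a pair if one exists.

Reduce each element mod 9: 8↦8, 29↦2, 32↦5, 56↦2, 74↦2, 110↦2, 113↦5, 124↦7, 125↦8, 164↦2, 165↦3, 172↦1. The residue 8 repeats (at 8 and 125), and 125 − 8 = 117 = 13·9.

The pair (8, 125) works.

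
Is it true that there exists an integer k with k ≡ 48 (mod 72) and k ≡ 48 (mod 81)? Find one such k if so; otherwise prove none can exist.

Here gcd(72, 81) = 9, and both 48 and 48 leave remainder 3 mod 9, so the system is consistent.
In fact k = 48 itself already satisfies 48 mod 81 = 48.
Indeed 48 ≡ 48 (mod 72) and 48 ≡ 48 (mod 81).

k = 48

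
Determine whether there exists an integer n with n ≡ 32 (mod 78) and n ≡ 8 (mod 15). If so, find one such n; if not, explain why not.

n = 188

gcd(78, 15) = 3. A simultaneous solution exists iff 32 ≡ 8 (mod 3); here 32 mod 3 = 2 = 8 mod 3, so it does.
Step through n = 32, 32 + 78, 32 + 2·78, …: the values 32, 110, 188 reduce mod 15 to 2, 5, 8. The value 188 hits 8.
Indeed 188 ≡ 32 (mod 78) and 188 ≡ 8 (mod 15).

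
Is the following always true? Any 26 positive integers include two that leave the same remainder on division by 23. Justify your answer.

There are exactly 23 possible remainders on division by 23.
Placing 26 integers into 23 classes, some class receives at least two — say a and b.
So a and b have equal remainders mod 23, which is exactly what was to be shown.

Yes.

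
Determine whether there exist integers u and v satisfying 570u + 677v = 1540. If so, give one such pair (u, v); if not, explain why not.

u = 264, v = -220

Since gcd(570, 677) = 1, every integer is an integer combination of 570 and 677.
Dividing repeatedly: 677 = 1·570 + 107, 570 = 5·107 + 35, 107 = 3·35 + 2, 35 = 17·2 + 1, 2 = 2·1 + 0.
Unwinding: 1 = 35 − 17·2 = 35 − 17·(107 − 3·35) = −17·107 + 52·35 = −17·107 + 52·(570 − 5·107) = 52·570 − 277·107 = 52·570 − 277·(677 − 1·570) = −277·677 + 329·570, i.e. 570·329 + 677·(-277) = 1.
Times 1540: 570·506660 + 677·(-426580) = 1540, so (506660, -426580) solves it.
Subtracting 748·677 from u and adding 748·570 to v gives the tidier solution (264, -220).
Check: 570·264 + 677·(-220) = 150480 − 148940 = 1540. ✓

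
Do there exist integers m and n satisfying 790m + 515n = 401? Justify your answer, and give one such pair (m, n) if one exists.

Any value of 790m + 515n is a multiple of gcd(790, 515) = 5.
But 401 = 5·80 + 1, so 5 ∤ 401.
So the equation is unsolvable over ℤ.

No, no such integers exist.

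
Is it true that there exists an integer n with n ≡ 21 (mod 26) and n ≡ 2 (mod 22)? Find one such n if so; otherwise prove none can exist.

No, no such integer exists.

Reduce both congruences modulo 2, which divides 26 and 22: they say n ≡ 21 (mod 2) and n ≡ 2 (mod 2).
However 21 ≡ 1 and 2 ≡ 0 (mod 2), and 1 ≠ 0.
Hence the system has no solution.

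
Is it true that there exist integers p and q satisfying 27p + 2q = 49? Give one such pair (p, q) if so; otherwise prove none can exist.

p = 1, q = 11

27 and 2 are coprime, so 27p + 2q ranges over all of ℤ.
Run the Euclidean algorithm on 27 and 2: 27 = 13·2 + 1, 2 = 2·1 + 0.
Unwinding: 1 = 27 − 13·2, i.e. 27·1 + 2·(-13) = 1.
Scaling by 49 gives the particular solution (p, q) = (49, -637).
Shifting by a multiple of (2, −27) keeps it a solution: p = 49 − 24·2 = 1, q = -637 + 24·27 = 11.
Check: 27·1 + 2·11 = 27 + 22 = 49. ✓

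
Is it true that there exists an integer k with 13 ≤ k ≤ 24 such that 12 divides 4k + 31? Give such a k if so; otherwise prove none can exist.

No, no such integer k in that range exists.

For k = 13, 14, …, 24 the values of 4k + 31 modulo 12 are 11, 3, 7, 11, 3, 7, 11, 3, 7, 11, 3, 7 respectively.
The residue 0 does not occur, so no k in [13, 24] makes 4k + 31 a multiple of 12.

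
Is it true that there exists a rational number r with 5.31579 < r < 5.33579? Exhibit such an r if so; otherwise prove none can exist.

Multiplying by 3: 3·5.31579 = 15.94737 and 3·5.33579 = 16.00737, so the integer 16 lies strictly between them.
Dividing back, 5.31579 < 16/3 < 5.33579, and 16/3 is rational.

r = 16/3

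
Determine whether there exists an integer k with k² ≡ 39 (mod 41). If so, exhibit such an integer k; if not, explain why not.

k = 30 works: 30² = 900, and 900 − 39 = 861 = 21·41.

k = 30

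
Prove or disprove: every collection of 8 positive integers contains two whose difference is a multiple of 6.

Each integer lies in one of the 6 residue classes modulo 6.
Placing 8 integers into 6 classes, some class receives at least two — say a and b.
Equal remainders mean a − b ≡ 0 (mod 6), so 6 divides their difference.

True.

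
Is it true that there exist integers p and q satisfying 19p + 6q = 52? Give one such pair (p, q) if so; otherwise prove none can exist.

Since gcd(19, 6) = 1, every integer is an integer combination of 19 and 6.
Dividing repeatedly: 19 = 3·6 + 1, 6 = 6·1 + 0.
Working back up the chain: 1 = 19 − 3·6. So 19·1 + 6·(-3) = 1.
Scaling by 52 gives the particular solution (p, q) = (52, -156).
The general solution is p = 52 + 6k, q = -156 − 19k; taking k = -8 gives the smaller pair p = 4, q = -4.
Indeed 19·4 + 6·(-4) = 76 − 24 = 52.

p = 4, q = -4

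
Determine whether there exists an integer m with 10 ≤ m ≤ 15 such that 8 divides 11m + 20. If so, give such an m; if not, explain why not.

m = 12

m = 12 works, since 11·12 + 20 = 152 = 19·8.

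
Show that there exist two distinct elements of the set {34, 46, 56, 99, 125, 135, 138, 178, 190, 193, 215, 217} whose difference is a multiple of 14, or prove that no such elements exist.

There is no such pair.

Residues mod 14: 34↦6, 46↦4, 56↦0, 99↦1, 125↦13, 135↦9, 138↦12, 178↦10, 190↦8, 193↦11, 215↦5, 217↦7.
These 12 residues are pairwise different, hence no difference of two elements is divisible by 14.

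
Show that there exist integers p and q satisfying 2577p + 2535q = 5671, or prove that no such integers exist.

There are no such integers.

Any value of 2577p + 2535q is a multiple of gcd(2577, 2535) = 3.
But 5671 is not a multiple of 3 (it leaves remainder 1).
So the equation is unsolvable over ℤ.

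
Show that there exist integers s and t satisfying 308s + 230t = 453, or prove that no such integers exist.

Both 308 and 230 are divisible by gcd(308, 230) = 2, hence so is any combination 308s + 230t.
But 453 = 2·226 + 1, so 2 ∤ 453.
Hence no integers s, t satisfy the equation.

No such integers exist.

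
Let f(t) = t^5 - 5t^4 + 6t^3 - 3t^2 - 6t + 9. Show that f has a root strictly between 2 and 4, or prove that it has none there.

f(2) = -15 and f(4) = 65, which have opposite signs.
As a polynomial, f is continuous on every closed interval.
By the Intermediate Value Theorem, f takes the value 0 somewhere in the open interval.

Yes, f has a root in the interval.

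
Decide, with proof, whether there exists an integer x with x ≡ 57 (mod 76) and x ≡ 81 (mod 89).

x = 437

gcd(76, 89) = 1, so the Chinese Remainder Theorem guarantees exactly one residue class mod 6764 satisfying both.
Write x = 57 + 76t and require 57 + 76t ≡ 81 (mod 89), i.e. 76t ≡ 24 (mod 89).
To invert 76 modulo 89: 89 = 1·76 + 13, 76 = 5·13 + 11, 13 = 1·11 + 2, 11 = 5·2 + 1, 2 = 2·1 + 0, and unwinding, 1 = 11 − 5·2 = 11 − 5·(13 − 1·11) = −5·13 + 6·11 = −5·13 + 6·(76 − 5·13) = 6·76 − 35·13 = 6·76 − 35·(89 − 1·76) = −35·89 + 41·76. Thus 76⁻¹ ≡ 41 (mod 89).
Therefore t ≡ 41·24 = 984 ≡ 5 (mod 89).
With t = 5: x = 57 + 76·5 = 437.
Indeed 437 ≡ 57 (mod 76) and 437 ≡ 81 (mod 89).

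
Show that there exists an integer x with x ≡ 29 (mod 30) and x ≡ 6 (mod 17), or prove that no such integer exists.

x = 329

gcd(30, 17) = 1, so the Chinese Remainder Theorem guarantees exactly one residue class mod 510 satisfying both.
Any solution of the first congruence is x = 29 + 30t; substituting into the second, 30t ≡ 6 − 29 ≡ 11 (mod 17).
30 ≡ 13 (mod 17), so this reads 13t ≡ 11 (mod 17). Note 13·4 = 52 ≡ 1 (mod 17) (as 52 − 1 = 3·17), so 13⁻¹ ≡ 4.
Therefore t ≡ 4·11 = 44 ≡ 10 (mod 17).
Taking t = 10 gives x = 29 + 30·10 = 329.
Verify: 329 = 10·30 + 29 and 329 = 19·17 + 6. ✓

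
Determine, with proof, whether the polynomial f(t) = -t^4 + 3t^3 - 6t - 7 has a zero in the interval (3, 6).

No such root exists.

The endpoint values f(3) = -25 and f(6) = -691 are both negative. Claim: f(t) < 0 for every t in (3, 6).
Substitute t = 3 + u, where 0 < u < 3 on the interval. Expanding, f(3 + u) = -u^4 - 9u^3 - 27u^2 - 33u - 25.
All 5 nonzero coefficients of this polynomial in u are negative; hence for u > 0 the value is a sum of negative terms (the constant -25 among them).
Therefore f(t) < 0 throughout (3, 6), and f has no zero there.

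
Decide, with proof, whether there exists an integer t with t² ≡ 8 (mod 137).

t = 62

t = 62 works: 62² = 3844, and 3844 − 8 = 3836 = 28·137.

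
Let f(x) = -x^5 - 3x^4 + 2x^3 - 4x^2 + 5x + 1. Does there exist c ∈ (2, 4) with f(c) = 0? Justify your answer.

f has no root in that interval.

f(2) = -69 and f(4) = -1707, both negative, so a sign-change argument is unavailable; we show f keeps this sign on the whole interval.
Substitute x = 2 + u, where 0 < u < 2 on the interval. Expanding, f(2 + u) = -u^5 - 13u^4 - 62u^3 - 144u^2 - 163u - 69.
All 6 nonzero coefficients of this polynomial in u are negative; hence for u > 0 the value is a sum of negative terms (the constant -69 among them).
So f is strictly negative on (2, 4); no root exists in the interval.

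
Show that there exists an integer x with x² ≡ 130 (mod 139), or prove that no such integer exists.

139 is prime, so by Euler's criterion 130 is a square mod 139 iff 130^((139−1)/2) = 130^69 ≡ 1 (mod 139).
Repeated squaring mod 139: 130^2 = 16900 ≡ 81; 130^4 ≡ 81² = 6561 ≡ 28; 130^8 ≡ 28² = 784 ≡ 89; 130^16 ≡ 89² = 7921 ≡ 137; 130^32 ≡ 137² = 18769 ≡ 4; 130^64 ≡ 4² = 16 ≡ 16.
Since 69 = 64 + 4 + 1, 130^69 ≡ 16 · 28 · 130; multiplying out mod 139: 16·28 = 448 ≡ 31, then 31·130 = 4030 ≡ 138. Thus 130^69 ≡ 138 ≡ −1 (mod 139).
The value −1 means 130 is a non-residue modulo 139, so x² ≡ 130 (mod 139) is impossible.

No, no such integer exists.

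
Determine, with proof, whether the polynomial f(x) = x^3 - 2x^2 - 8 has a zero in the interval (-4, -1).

No such root exists.

f(-4) = -104 and f(-1) = -11, both negative, so a sign-change argument is unavailable; we show f keeps this sign on the whole interval.
Substitute x = -1 − u, where 0 < u < 3 on the interval. Expanding, f(-1 − u) = -u^3 - 5u^2 - 7u - 11.
The nonzero coefficients here are all negative, so for u > 0 every term is negative (or zero), and the constant term -11 is strictly negative.
So f is strictly negative on (-4, -1); no root exists in the interval.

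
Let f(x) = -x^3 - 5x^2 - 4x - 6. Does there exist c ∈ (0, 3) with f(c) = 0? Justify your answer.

No such root exists.

f(0) = -6 and f(3) = -90, both negative, so a sign-change argument is unavailable; we show f keeps this sign on the whole interval.
Every nonzero coefficient of f(x) = -x^3 - 5x^2 - 4x - 6 is negative; for x > 0 each term then has that sign, and the constant term -6 is strictly negative.
So f is strictly negative on (0, 3); no root exists in the interval.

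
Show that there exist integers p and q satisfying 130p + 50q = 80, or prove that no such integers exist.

gcd(130, 50) = 10, and 10 divides 80, so integer solutions exist.
Dividing through by 10 reduces the equation to 13p + 5q = 8.
Dividing repeatedly: 13 = 2·5 + 3, 5 = 1·3 + 2, 3 = 1·2 + 1, 2 = 2·1 + 0.
Back-substituting, 1 = 3 − 1·2 = 3 − (5 − 1·3) = −5 + 2·3 = −5 + 2·(13 − 2·5) = 2·13 − 5·5; that is, 13·2 + 5·(-5) = 1.
Multiplying through by 8: p = 2·8 = 16, q = (-5)·8 = -40 is a solution.
Subtracting 3·5 from p and adding 3·13 to q gives the tidier solution (1, -1).
Indeed 130·1 + 50·(-1) = 130 − 50 = 80.

p = 1, q = -1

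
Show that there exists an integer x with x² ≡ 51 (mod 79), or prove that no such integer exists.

x = 50 works: 50² = 2500, and 2500 − 51 = 2449 = 31·79.

x = 50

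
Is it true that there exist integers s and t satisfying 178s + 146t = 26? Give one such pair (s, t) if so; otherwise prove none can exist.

s = 51, t = -62

Since gcd(178, 146) = 2 and 26 = 2·13, Bézout's identity guarantees a solution.
Dividing through by 2 reduces the equation to 89s + 73t = 13.
Dividing repeatedly: 89 = 1·73 + 16, 73 = 4·16 + 9, 16 = 1·9 + 7, 9 = 1·7 + 2, 7 = 3·2 + 1, 2 = 2·1 + 0.
Back-substituting, 1 = 7 − 3·2 = 7 − 3·(9 − 1·7) = −3·9 + 4·7 = −3·9 + 4·(16 − 1·9) = 4·16 − 7·9 = 4·16 − 7·(73 − 4·16) = −7·73 + 32·16 = −7·73 + 32·(89 − 1·73) = 32·89 − 39·73; that is, 89·32 + 73·(-39) = 1.
Multiplying through by 13: s = 32·13 = 416, t = (-39)·13 = -507 is a solution.
The general solution is s = 416 + 73k, t = -507 − 89k; taking k = -5 gives the smaller pair s = 51, t = -62.
Indeed 178·51 + 146·(-62) = 9078 − 9052 = 26.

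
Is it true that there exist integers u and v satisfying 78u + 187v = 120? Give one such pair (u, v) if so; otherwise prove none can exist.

78 and 187 are coprime, so 78u + 187v ranges over all of ℤ.
Dividing repeatedly: 187 = 2·78 + 31, 78 = 2·31 + 16, 31 = 1·16 + 15, 16 = 1·15 + 1, 15 = 15·1 + 0.
Unwinding: 1 = 16 − 1·15 = 16 − (31 − 1·16) = −31 + 2·16 = −31 + 2·(78 − 2·31) = 2·78 − 5·31 = 2·78 − 5·(187 − 2·78) = −5·187 + 12·78, i.e. 78·12 + 187·(-5) = 1.
Times 120: 78·1440 + 187·(-600) = 120, so (1440, -600) solves it.
Shifting by a multiple of (187, −78) keeps it a solution: u = 1440 − 7·187 = 131, v = -600 + 7·78 = -54.
Check: 78·131 + 187·(-54) = 10218 − 10098 = 120. ✓

u = 131, v = -54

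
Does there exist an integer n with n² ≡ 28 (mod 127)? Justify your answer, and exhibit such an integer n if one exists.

127 is prime, so by Euler's criterion 28 is a square mod 127 iff 28^((127−1)/2) = 28^63 ≡ 1 (mod 127).
Repeated squaring mod 127: 28^2 = 784 ≡ 22; 28^4 ≡ 22² = 484 ≡ 103; 28^8 ≡ 103² = 10609 ≡ 68; 28^16 ≡ 68² = 4624 ≡ 52; 28^32 ≡ 52² = 2704 ≡ 37.
Since 63 = 32 + 16 + 8 + 4 + 2 + 1, 28^63 ≡ 37 · 52 · 68 · 103 · 22 · 28; multiplying out mod 127: 37·52 = 1924 ≡ 19, then 19·68 = 1292 ≡ 22, then 22·103 = 2266 ≡ 107, then 107·22 = 2354 ≡ 68, then 68·28 = 1904 ≡ 126. Thus 28^63 ≡ 126 ≡ −1 (mod 127).
The value −1 means 28 is a non-residue modulo 127, so n² ≡ 28 (mod 127) is impossible.

No, no such integer exists.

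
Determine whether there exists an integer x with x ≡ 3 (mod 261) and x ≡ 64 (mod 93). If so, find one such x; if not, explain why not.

No such integer exists.

gcd(261, 93) = 3. If x ≡ 3 (mod 261) and x ≡ 64 (mod 93), then x ≡ 3 (mod 3) and x ≡ 64 (mod 3).
However 3 ≡ 0 and 64 ≡ 1 (mod 3), and 0 ≠ 1.
Therefore no such x exists.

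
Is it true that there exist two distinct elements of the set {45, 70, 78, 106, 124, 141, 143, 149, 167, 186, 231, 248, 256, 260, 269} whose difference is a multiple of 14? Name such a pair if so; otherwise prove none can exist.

45 mod 14 = 3 and 143 mod 14 = 3, so 143 − 45 = 98 = 7·14.

The pair (45, 143) works.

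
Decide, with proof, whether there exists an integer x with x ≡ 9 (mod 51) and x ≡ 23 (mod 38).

x = 213

gcd(51, 38) = 1, so the Chinese Remainder Theorem guarantees exactly one residue class mod 1938 satisfying both.
Any solution of the first congruence is x = 9 + 51t; substituting into the second, 51t ≡ 23 − 9 ≡ 14 (mod 38).
51 ≡ 13 (mod 38), so this reads 13t ≡ 14 (mod 38). Invert 13 mod 38 by the Euclidean algorithm: 38 = 2·13 + 12, 13 = 1·12 + 1, 12 = 12·1 + 0; back-substituting, 1 = 13 − 1·12 = 13 − (38 − 2·13) = −38 + 3·13. Hence 13·3 ≡ 1, so 13⁻¹ ≡ 3 (mod 38).
Therefore t ≡ 3·14 = 42 ≡ 4 (mod 38).
With t = 4: x = 9 + 51·4 = 213.
Indeed 213 ≡ 9 (mod 51) and 213 ≡ 23 (mod 38).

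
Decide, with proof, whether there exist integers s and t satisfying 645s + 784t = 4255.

645 and 784 are coprime, so 645s + 784t ranges over all of ℤ.
Euclidean algorithm: 784 = 1·645 + 139, 645 = 4·139 + 89, 139 = 1·89 + 50, 89 = 1·50 + 39, 50 = 1·39 + 11, 39 = 3·11 + 6, 11 = 1·6 + 5, 6 = 1·5 + 1, 5 = 5·1 + 0.
Back-substituting, 1 = 6 − 1·5 = 6 − (11 − 1·6) = −11 + 2·6 = −11 + 2·(39 − 3·11) = 2·39 − 7·11 = 2·39 − 7·(50 − 1·39) = −7·50 + 9·39 = −7·50 + 9·(89 − 1·50) = 9·89 − 16·50 = 9·89 − 16·(139 − 1·89) = −16·139 + 25·89 = −16·139 + 25·(645 − 4·139) = 25·645 − 116·139 = 25·645 − 116·(784 − 1·645) = −116·784 + 141·645; that is, 645·141 + 784·(-116) = 1.
Times 4255: 645·599955 + 784·(-493580) = 4255, so (599955, -493580) solves it.
Shifting by a multiple of (784, −645) keeps it a solution: s = 599955 − 765·784 = 195, t = -493580 + 765·645 = -155.
Check: 645·195 + 784·(-155) = 125775 − 121520 = 4255. ✓

s = 195, t = -155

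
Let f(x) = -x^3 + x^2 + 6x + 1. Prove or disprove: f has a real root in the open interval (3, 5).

f(3) = 1 and f(5) = -69, which have opposite signs.
Since f is a polynomial it is continuous on [3, 5].
By the Intermediate Value Theorem, f takes the value 0 somewhere in the open interval.

Yes, f has a root in the interval.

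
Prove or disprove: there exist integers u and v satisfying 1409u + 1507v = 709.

u = 654, v = -611

Since gcd(1409, 1507) = 1, every integer is an integer combination of 1409 and 1507.
Dividing repeatedly: 1507 = 1·1409 + 98, 1409 = 14·98 + 37, 98 = 2·37 + 24, 37 = 1·24 + 13, 24 = 1·13 + 11, 13 = 1·11 + 2, 11 = 5·2 + 1, 2 = 2·1 + 0.
Unwinding: 1 = 11 − 5·2 = 11 − 5·(13 − 1·11) = −5·13 + 6·11 = −5·13 + 6·(24 − 1·13) = 6·24 − 11·13 = 6·24 − 11·(37 − 1·24) = −11·37 + 17·24 = −11·37 + 17·(98 − 2·37) = 17·98 − 45·37 = 17·98 − 45·(1409 − 14·98) = −45·1409 + 647·98 = −45·1409 + 647·(1507 − 1·1409) = 647·1507 − 692·1409, i.e. 1409·(-692) + 1507·647 = 1.
Scaling by 709 gives the particular solution (u, v) = (-490628, 458723).
The general solution is u = -490628 + 1507k, v = 458723 − 1409k; taking k = 326 gives the smaller pair u = 654, v = -611.
Indeed 1409·654 + 1507·(-611) = 921486 − 920777 = 709.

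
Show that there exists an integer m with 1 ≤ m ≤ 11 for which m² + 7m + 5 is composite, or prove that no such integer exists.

m = 11

At m = 11: 11² + 7·11 + 5 = 203 = 7·29, which is composite.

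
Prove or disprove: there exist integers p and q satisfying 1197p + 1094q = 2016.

1197 and 1094 are coprime, so 1197p + 1094q ranges over all of ℤ.
Dividing repeatedly: 1197 = 1·1094 + 103, 1094 = 10·103 + 64, 103 = 1·64 + 39, 64 = 1·39 + 25, 39 = 1·25 + 14, 25 = 1·14 + 11, 14 = 1·11 + 3, 11 = 3·3 + 2, 3 = 1·2 + 1, 2 = 2·1 + 0.
Unwinding: 1 = 3 − 1·2 = 3 − (11 − 3·3) = −11 + 4·3 = −11 + 4·(14 − 1·11) = 4·14 − 5·11 = 4·14 − 5·(25 − 1·14) = −5·25 + 9·14 = −5·25 + 9·(39 − 1·25) = 9·39 − 14·25 = 9·39 − 14·(64 − 1·39) = −14·64 + 23·39 = −14·64 + 23·(103 − 1·64) = 23·103 − 37·64 = 23·103 − 37·(1094 − 10·103) = −37·1094 + 393·103 = −37·1094 + 393·(1197 − 1·1094) = 393·1197 − 430·1094, i.e. 1197·393 + 1094·(-430) = 1.
Multiplying through by 2016: p = 393·2016 = 792288, q = (-430)·2016 = -866880 is a solution.
Shifting by a multiple of (1094, −1197) keeps it a solution: p = 792288 − 724·1094 = 232, q = -866880 + 724·1197 = -252.
Check: 1197·232 + 1094·(-252) = 277704 − 275688 = 2016. ✓

p = 232, q = -252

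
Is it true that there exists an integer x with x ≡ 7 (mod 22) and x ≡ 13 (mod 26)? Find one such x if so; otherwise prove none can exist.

x = 117

gcd(22, 26) = 2. A simultaneous solution exists iff 7 ≡ 13 (mod 2); here 7 mod 2 = 1 = 13 mod 2, so it does.
Step through x = 7, 7 + 22, 7 + 2·22, …: the values 7, 29, 51, 73, 95, 117 reduce mod 26 to 7, 3, 25, 21, 17, 13. The value 117 hits 13.
Check: 117 mod 22 = 7, 117 mod 26 = 13. ✓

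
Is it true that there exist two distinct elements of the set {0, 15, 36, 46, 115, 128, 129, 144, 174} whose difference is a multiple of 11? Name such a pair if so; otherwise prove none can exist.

No such pair exists.

Reduce each element modulo 11: 0↦0, 15↦4, 36↦3, 46↦2, 115↦5, 128↦7, 129↦8, 144↦1, 174↦9.
No residue repeats among the 9 elements, so no pair has difference ≡ 0 (mod 11).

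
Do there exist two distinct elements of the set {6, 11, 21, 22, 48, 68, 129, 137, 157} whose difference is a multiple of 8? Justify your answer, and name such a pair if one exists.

The pair (6, 22) works.

6 mod 8 = 6 and 22 mod 8 = 6, so 22 − 6 = 16 = 2·8.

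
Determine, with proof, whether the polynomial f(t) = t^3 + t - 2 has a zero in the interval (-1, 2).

f(-1) = -4 and f(2) = 8, which have opposite signs.
f is continuous everywhere (it is a polynomial), in particular on [-1, 2].
By the Intermediate Value Theorem, f takes the value 0 somewhere in the open interval.

Yes, f has a root in the interval.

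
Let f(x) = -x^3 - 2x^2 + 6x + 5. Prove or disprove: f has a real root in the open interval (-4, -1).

Yes, f has a root in the interval.

f(-4) = 13 and f(-1) = -2, which have opposite signs.
Since f is a polynomial it is continuous on [-4, -1].
By the Intermediate Value Theorem, f takes the value 0 somewhere in the open interval.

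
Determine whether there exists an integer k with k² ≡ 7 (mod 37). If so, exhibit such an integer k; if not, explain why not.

k = 28

k = 28 works: 28² = 784, and 784 − 7 = 777 = 21·37.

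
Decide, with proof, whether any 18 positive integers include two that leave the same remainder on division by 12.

Each integer lies in one of the 12 residue classes modulo 12.
Since 18 > 12, two of the 18 integers must share a residue class by the pigeonhole principle; call them a and b.
That is, a and b leave the same remainder on division by 12, as claimed.

True.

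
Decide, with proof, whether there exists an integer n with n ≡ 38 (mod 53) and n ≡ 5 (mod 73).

Since 53 and 73 share no common factor, CRT says the pair of congruences has a solution (unique mod 3869).
Any solution of the first congruence is n = 38 + 53t; substituting into the second, 53t ≡ 5 − 38 ≡ 40 (mod 73).
To invert 53 modulo 73: 73 = 1·53 + 20, 53 = 2·20 + 13, 20 = 1·13 + 7, 13 = 1·7 + 6, 7 = 1·6 + 1, 6 = 6·1 + 0, and unwinding, 1 = 7 − 1·6 = 7 − (13 − 1·7) = −13 + 2·7 = −13 + 2·(20 − 1·13) = 2·20 − 3·13 = 2·20 − 3·(53 − 2·20) = −3·53 + 8·20 = −3·53 + 8·(73 − 1·53) = 8·73 − 11·53. Thus 53⁻¹ ≡ -11 ≡ 62 (mod 73).
Multiplying by 62: t ≡ 62·40 = 2480 ≡ 71 (mod 73).
With t = 71: n = 38 + 53·71 = 3801.
Check: 3801 mod 53 = 38, 3801 mod 73 = 5. ✓

n = 3801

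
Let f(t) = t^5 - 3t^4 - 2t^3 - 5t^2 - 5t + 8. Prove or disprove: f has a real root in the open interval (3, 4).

Yes, f has a root in the interval.

f(3) = -106 and f(4) = 36, which have opposite signs.
As a polynomial, f is continuous on every closed interval.
By the Intermediate Value Theorem f must vanish at some point of (3, 4).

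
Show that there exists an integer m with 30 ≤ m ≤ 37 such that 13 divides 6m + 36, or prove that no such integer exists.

Scanning upward from m = 30 gives 216, 222, 228, none divisible by 13. Try m = 33: 6·33 + 36 = 234 = 18·13, which is divisible by 13.

m = 33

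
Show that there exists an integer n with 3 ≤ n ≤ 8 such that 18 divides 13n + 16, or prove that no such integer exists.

For n = 3, 4, …, 8 the values of 13n + 16 modulo 18 are 1, 14, 9, 4, 17, 12 respectively.
The residue 0 does not occur, so no n in [3, 8] makes 13n + 16 a multiple of 18.

No such integer n in that range exists.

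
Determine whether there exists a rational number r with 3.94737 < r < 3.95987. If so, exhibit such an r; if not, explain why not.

Multiplying by 20: 20·3.94737 = 78.94740 and 20·3.95987 = 79.19740, so the integer 79 lies strictly between them.
So r = 79/20 works: it is a ratio of integers, and dividing 20·3.94737 < 79 < 20·3.95987 through by 20 gives 3.94737 < 79/20 < 3.95987.

r = 79/20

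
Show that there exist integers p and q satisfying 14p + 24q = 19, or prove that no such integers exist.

Any value of 14p + 24q is a multiple of gcd(14, 24) = 2.
But 19 is not a multiple of 2 (it leaves remainder 1).
So the equation is unsolvable over ℤ.

There are no such integers.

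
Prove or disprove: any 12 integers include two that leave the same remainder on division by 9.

Partition the integers by their residue mod 9; there are 9 classes.
Since 12 > 9, two of the 12 integers must share a residue class by the pigeonhole principle; call them a and b.
So a and b have equal remainders mod 9, which is exactly what was to be shown.

Yes, this is always true.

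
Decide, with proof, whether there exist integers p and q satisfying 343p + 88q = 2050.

p = 46, q = -156

Since gcd(343, 88) = 1, every integer is an integer combination of 343 and 88.
Euclidean algorithm: 343 = 3·88 + 79, 88 = 1·79 + 9, 79 = 8·9 + 7, 9 = 1·7 + 2, 7 = 3·2 + 1, 2 = 2·1 + 0.
Working back up the chain: 1 = 7 − 3·2 = 7 − 3·(9 − 1·7) = −3·9 + 4·7 = −3·9 + 4·(79 − 8·9) = 4·79 − 35·9 = 4·79 − 35·(88 − 1·79) = −35·88 + 39·79 = −35·88 + 39·(343 − 3·88) = 39·343 − 152·88. So 343·39 + 88·(-152) = 1.
Multiplying through by 2050: p = 39·2050 = 79950, q = (-152)·2050 = -311600 is a solution.
Shifting by a multiple of (88, −343) keeps it a solution: p = 79950 − 908·88 = 46, q = -311600 + 908·343 = -156.
Check: 343·46 + 88·(-156) = 15778 − 13728 = 2050. ✓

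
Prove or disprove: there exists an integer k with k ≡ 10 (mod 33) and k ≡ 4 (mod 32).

Since 33 and 32 share no common factor, CRT says the pair of congruences has a solution (unique mod 1056).
Any solution of the first congruence is k = 10 + 33t; substituting into the second, 33t ≡ 4 − 10 ≡ 26 (mod 32).
33 ≡ 1 (mod 32), so this reads 1t ≡ 26 (mod 32). So t ≡ 26 (mod 32).
With t = 26: k = 10 + 33·26 = 868.
Indeed 868 ≡ 10 (mod 33) and 868 ≡ 4 (mod 32).

k = 868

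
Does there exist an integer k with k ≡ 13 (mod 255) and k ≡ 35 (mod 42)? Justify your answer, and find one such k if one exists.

No such integer exists.

gcd(255, 42) = 3. If k ≡ 13 (mod 255) and k ≡ 35 (mod 42), then k ≡ 13 (mod 3) and k ≡ 35 (mod 3).
However 13 ≡ 1 and 35 ≡ 2 (mod 3), and 1 ≠ 2.
Therefore no such k exists.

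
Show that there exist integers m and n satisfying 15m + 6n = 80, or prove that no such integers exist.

No, no such integers exist.

Any value of 15m + 6n is a multiple of gcd(15, 6) = 3.
However 80 leaves remainder 2 on division by 3.
So the equation is unsolvable over ℤ.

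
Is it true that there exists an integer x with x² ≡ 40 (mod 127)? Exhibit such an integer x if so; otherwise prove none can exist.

Apply Euler's criterion with the prime 127: 40 is a quadratic residue iff 40^63 ≡ 1 (mod 127), and a non-residue iff it is ≡ −1.
Repeated squaring mod 127: 40^2 = 1600 ≡ 76; 40^4 ≡ 76² = 5776 ≡ 61; 40^8 ≡ 61² = 3721 ≡ 38; 40^16 ≡ 38² = 1444 ≡ 47; 40^32 ≡ 47² = 2209 ≡ 50.
Since 63 = 32 + 16 + 8 + 4 + 2 + 1, 40^63 ≡ 50 · 47 · 38 · 61 · 76 · 40; multiplying out mod 127: 50·47 = 2350 ≡ 64, then 64·38 = 2432 ≡ 19, then 19·61 = 1159 ≡ 16, then 16·76 = 1216 ≡ 73, then 73·40 = 2920 ≡ 126. Thus 40^63 ≡ 126 ≡ −1 (mod 127).
By Euler's criterion 40 is a quadratic non-residue mod 127: no x satisfies x² ≡ 40 (mod 127).

No such integer exists.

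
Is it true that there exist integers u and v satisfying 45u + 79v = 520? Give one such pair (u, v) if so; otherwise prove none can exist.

u = 73, v = -35

Since gcd(45, 79) = 1, every integer is an integer combination of 45 and 79.
Euclidean algorithm: 79 = 1·45 + 34, 45 = 1·34 + 11, 34 = 3·11 + 1, 11 = 11·1 + 0.
Unwinding: 1 = 34 − 3·11 = 34 − 3·(45 − 1·34) = −3·45 + 4·34 = −3·45 + 4·(79 − 1·45) = 4·79 − 7·45, i.e. 45·(-7) + 79·4 = 1.
Scaling by 520 gives the particular solution (u, v) = (-3640, 2080).
Shifting by a multiple of (79, −45) keeps it a solution: u = -3640 + 47·79 = 73, v = 2080 − 47·45 = -35.
Check: 45·73 + 79·(-35) = 3285 − 2765 = 520. ✓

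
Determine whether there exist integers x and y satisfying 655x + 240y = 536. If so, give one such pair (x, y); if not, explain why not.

Both 655 and 240 are divisible by gcd(655, 240) = 5, hence so is any combination 655x + 240y.
However 536 leaves remainder 1 on division by 5.
Therefore 655x + 240y = 536 has no solution in integers.

There are no such integers.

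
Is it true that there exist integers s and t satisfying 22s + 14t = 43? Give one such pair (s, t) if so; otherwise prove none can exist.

Both 22 and 14 are divisible by gcd(22, 14) = 2, hence so is any combination 22s + 14t.
But 43 = 2·21 + 1, so 2 ∤ 43.
So the equation is unsolvable over ℤ.

There are no such integers.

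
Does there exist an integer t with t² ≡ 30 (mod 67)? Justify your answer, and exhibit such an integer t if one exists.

No such integer exists.

67 is prime, so by Euler's criterion 30 is a square mod 67 iff 30^((67−1)/2) = 30^33 ≡ 1 (mod 67).
Repeated squaring mod 67: 30^2 = 900 ≡ 29; 30^4 ≡ 29² = 841 ≡ 37; 30^8 ≡ 37² = 1369 ≡ 29; 30^16 ≡ 29² = 841 ≡ 37; 30^32 ≡ 37² = 1369 ≡ 29.
Since 33 = 32 + 1, 30^33 ≡ 29 · 30; multiplying out mod 67: 29·30 = 870 ≡ 66. Thus 30^33 ≡ 66 ≡ −1 (mod 67).
The value −1 means 30 is a non-residue modulo 67, so t² ≡ 30 (mod 67) is impossible.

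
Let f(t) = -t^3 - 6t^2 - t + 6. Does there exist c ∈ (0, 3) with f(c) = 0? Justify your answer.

Yes, f has a root in the interval.

f(0) = 6 and f(3) = -78, which have opposite signs.
Since f is a polynomial it is continuous on [0, 3].
By the Intermediate Value Theorem f must vanish at some point of (0, 3).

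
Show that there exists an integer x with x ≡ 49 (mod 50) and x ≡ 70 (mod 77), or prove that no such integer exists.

x = 2149

Since 50 and 77 share no common factor, CRT says the pair of congruences has a solution (unique mod 3850).
Any solution of the first congruence is x = 49 + 50t; substituting into the second, 50t ≡ 70 − 49 ≡ 21 (mod 77).
Note 50·57 = 2850 ≡ 1 (mod 77) (as 2850 − 1 = 37·77), so 50⁻¹ ≡ 57.
Therefore t ≡ 57·21 = 1197 ≡ 42 (mod 77).
Taking t = 42 gives x = 49 + 50·42 = 2149.
Indeed 2149 ≡ 49 (mod 50) and 2149 ≡ 70 (mod 77).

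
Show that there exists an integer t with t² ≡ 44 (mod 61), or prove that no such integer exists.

Apply Euler's criterion with the prime 61: 44 is a quadratic residue iff 44^30 ≡ 1 (mod 61), and a non-residue iff it is ≡ −1.
Repeated squaring mod 61: 44^2 = 1936 ≡ 45; 44^4 ≡ 45² = 2025 ≡ 12; 44^8 ≡ 12² = 144 ≡ 22; 44^16 ≡ 22² = 484 ≡ 57.
Since 30 = 16 + 8 + 4 + 2, 44^30 ≡ 57 · 22 · 12 · 45; multiplying out mod 61: 57·22 = 1254 ≡ 34, then 34·12 = 408 ≡ 42, then 42·45 = 1890 ≡ 60. Thus 44^30 ≡ 60 ≡ −1 (mod 61).
By Euler's criterion 44 is a quadratic non-residue mod 61: no t satisfies t² ≡ 44 (mod 61).

No, no such integer exists.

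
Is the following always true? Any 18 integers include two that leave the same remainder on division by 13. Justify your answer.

True.

There are exactly 13 possible remainders on division by 13.
With 18 integers and only 13 classes, the pigeonhole principle forces two of them, say a and b, into the same class.
That is, a and b leave the same remainder on division by 13, as claimed.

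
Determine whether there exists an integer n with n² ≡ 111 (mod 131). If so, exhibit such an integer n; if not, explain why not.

Apply Euler's criterion with the prime 131: 111 is a quadratic residue iff 111^65 ≡ 1 (mod 131), and a non-residue iff it is ≡ −1.
Repeated squaring mod 131: 111^2 = 12321 ≡ 7; 111^4 ≡ 7² = 49 ≡ 49; 111^8 ≡ 49² = 2401 ≡ 43; 111^16 ≡ 43² = 1849 ≡ 15; 111^32 ≡ 15² = 225 ≡ 94; 111^64 ≡ 94² = 8836 ≡ 59.
Since 65 = 64 + 1, 111^65 ≡ 59 · 111; multiplying out mod 131: 59·111 = 6549 ≡ 130. Thus 111^65 ≡ 130 ≡ −1 (mod 131).
By Euler's criterion 111 is a quadratic non-residue mod 131: no n satisfies n² ≡ 111 (mod 131).

No, no such integer exists.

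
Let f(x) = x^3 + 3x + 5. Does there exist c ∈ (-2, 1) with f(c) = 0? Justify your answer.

f(-2) = -9 and f(1) = 9, which have opposite signs.
Since f is a polynomial it is continuous on [-2, 1].
By the Intermediate Value Theorem, f takes the value 0 somewhere in the open interval.

Yes, such a c exists.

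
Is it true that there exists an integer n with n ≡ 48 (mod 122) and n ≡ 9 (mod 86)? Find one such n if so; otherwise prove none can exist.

No, no such integer exists.

Both moduli are multiples of 2 = gcd(122, 86), so any solution would satisfy n ≡ 48 and n ≡ 9 modulo 2 simultaneously.
These are incompatible: 48 − 9 = 39 is not divisible by 2.
Therefore no such n exists.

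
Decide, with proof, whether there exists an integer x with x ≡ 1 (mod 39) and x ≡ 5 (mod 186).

No such integer exists.

Reduce both congruences modulo 3, which divides 39 and 186: they say x ≡ 1 (mod 3) and x ≡ 5 (mod 3).
But 1 mod 3 = 1 while 5 mod 3 = 2, a contradiction.
Hence the system has no solution.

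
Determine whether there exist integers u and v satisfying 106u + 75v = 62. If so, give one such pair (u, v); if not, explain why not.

Since gcd(106, 75) = 1, every integer is an integer combination of 106 and 75.
Dividing repeatedly: 106 = 1·75 + 31, 75 = 2·31 + 13, 31 = 2·13 + 5, 13 = 2·5 + 3, 5 = 1·3 + 2, 3 = 1·2 + 1, 2 = 2·1 + 0.
Unwinding: 1 = 3 − 1·2 = 3 − (5 − 1·3) = −5 + 2·3 = −5 + 2·(13 − 2·5) = 2·13 − 5·5 = 2·13 − 5·(31 − 2·13) = −5·31 + 12·13 = −5·31 + 12·(75 − 2·31) = 12·75 − 29·31 = 12·75 − 29·(106 − 1·75) = −29·106 + 41·75, i.e. 106·(-29) + 75·41 = 1.
Multiplying through by 62: u = (-29)·62 = -1798, v = 41·62 = 2542 is a solution.
Shifting by a multiple of (75, −106) keeps it a solution: u = -1798 + 24·75 = 2, v = 2542 − 24·106 = -2.
Check: 106·2 + 75·(-2) = 212 − 150 = 62. ✓

u = 2, v = -2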